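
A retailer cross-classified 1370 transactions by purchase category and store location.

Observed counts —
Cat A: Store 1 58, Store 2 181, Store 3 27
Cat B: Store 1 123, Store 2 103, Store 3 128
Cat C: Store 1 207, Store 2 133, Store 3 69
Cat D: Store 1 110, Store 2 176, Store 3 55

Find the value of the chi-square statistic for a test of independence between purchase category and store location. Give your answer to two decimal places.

173.19

Row totals: 266, 354, 409, 341. Column totals: 498, 593, 279. Grand total N = 1370.
Expected counts (row total × column total / N):
  Cat A, Store 1: 266×498/1370 = 96.692
  Cat A, Store 2: 266×593/1370 = 115.137
  Cat A, Store 3: 266×279/1370 = 54.171
  Cat B, Store 1: 354×498/1370 = 128.680
  Cat B, Store 2: 354×593/1370 = 153.228
  Cat B, Store 3: 354×279/1370 = 72.092
  Cat C, Store 1: 409×498/1370 = 148.673
  Cat C, Store 2: 409×593/1370 = 177.034
  Cat C, Store 3: 409×279/1370 = 83.293
  Cat D, Store 1: 341×498/1370 = 123.955
  Cat D, Store 2: 341×593/1370 = 147.601
  Cat D, Store 3: 341×279/1370 = 69.445
Contributions (O − E)²/E:
  (58 − 96.692)²/96.692 = 15.4829
  (181 − 115.137)²/115.137 = 37.6763
  (27 − 54.171)²/54.171 = 13.6284
  (123 − 128.680)²/128.680 = 0.2507
  (103 − 153.228)²/153.228 = 16.4647
  (128 − 72.092)²/72.092 = 43.3572
  (207 − 148.673)²/148.673 = 22.8827
  (133 − 177.034)²/177.034 = 10.9527
  (69 − 83.293)²/83.293 = 2.4527
  (110 − 123.955)²/123.955 = 1.5711
  (176 − 147.601)²/147.601 = 5.4641
  (55 − 69.445)²/69.445 = 3.0047
χ² = 15.4829 + 37.6763 + 13.6284 + 0.2507 + 16.4647 + 43.3572 + 22.8827 + 10.9527 + 2.4527 + 1.5711 + 5.4641 + 3.0047 = 173.19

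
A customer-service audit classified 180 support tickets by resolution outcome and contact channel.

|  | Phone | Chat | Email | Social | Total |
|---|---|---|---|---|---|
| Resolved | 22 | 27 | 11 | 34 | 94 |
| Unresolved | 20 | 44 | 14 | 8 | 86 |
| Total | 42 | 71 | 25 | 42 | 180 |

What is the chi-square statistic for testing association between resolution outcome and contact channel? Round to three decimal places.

Grand total N = 180.
Expected counts (row total × column total / N):
  Resolved, Phone: 94×42/180 = 21.93333
  Resolved, Chat: 94×71/180 = 37.07778
  Resolved, Email: 94×25/180 = 13.05556
  Resolved, Social: 94×42/180 = 21.93333
  Unresolved, Phone: 86×42/180 = 20.06667
  Unresolved, Chat: 86×71/180 = 33.92222
  Unresolved, Email: 86×25/180 = 11.94444
  Unresolved, Social: 86×42/180 = 20.06667
Contributions (O − E)²/E:
  (22 − 21.93333)²/21.93333 = 0.0002
  (27 − 37.07778)²/37.07778 = 2.7392
  (11 − 13.05556)²/13.05556 = 0.3236
  (34 − 21.93333)²/21.93333 = 6.6385
  (20 − 20.06667)²/20.06667 = 0.0002
  (44 − 33.92222)²/33.92222 = 2.9940
  (14 − 11.94444)²/11.94444 = 0.3537
  (8 − 20.06667)²/20.06667 = 7.2560
χ² = 0.0002 + 2.7392 + 0.3236 + 6.6385 + 0.0002 + 2.9940 + 0.3537 + 7.2560 = 20.305

20.305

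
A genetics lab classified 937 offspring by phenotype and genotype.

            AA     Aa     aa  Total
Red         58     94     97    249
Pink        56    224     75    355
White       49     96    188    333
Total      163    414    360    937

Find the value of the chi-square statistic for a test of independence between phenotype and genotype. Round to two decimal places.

111.58

Grand total N = 937.
Expected counts (row total × column total / N):
  Red, AA: 249×163/937 = 43.316
  Red, Aa: 249×414/937 = 110.017
  Red, aa: 249×360/937 = 95.667
  Pink, AA: 355×163/937 = 61.756
  Pink, Aa: 355×414/937 = 156.852
  Pink, aa: 355×360/937 = 136.393
  White, AA: 333×163/937 = 57.928
  White, Aa: 333×414/937 = 147.131
  White, aa: 333×360/937 = 127.940
Contributions (O − E)²/E:
  (58 − 43.316)²/43.316 = 4.9778
  (94 − 110.017)²/110.017 = 2.3319
  (97 − 95.667)²/95.667 = 0.0186
  (56 − 61.756)²/61.756 = 0.5365
  (224 − 156.852)²/156.852 = 28.7459
  (75 − 136.393)²/136.393 = 27.6341
  (49 − 57.928)²/57.928 = 1.3760
  (96 − 147.131)²/147.131 = 17.7691
  (188 − 127.940)²/127.940 = 28.1945
χ² = 4.9778 + 2.3319 + 0.0186 + 0.5365 + 28.7459 + 27.6341 + 1.3760 + 17.7691 + 28.1945 = 111.58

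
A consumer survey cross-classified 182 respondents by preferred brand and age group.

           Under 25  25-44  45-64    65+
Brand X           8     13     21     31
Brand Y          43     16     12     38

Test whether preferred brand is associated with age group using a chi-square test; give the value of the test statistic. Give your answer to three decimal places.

Row totals: 73, 109. Column totals: 51, 29, 33, 69. Grand total N = 182.
Expected counts (row total × column total / N):
  Brand X, Under 25: 73×51/182 = 20.4560
  Brand X, 25-44: 73×29/182 = 11.6319
  Brand X, 45-64: 73×33/182 = 13.2363
  Brand X, 65+: 73×69/182 = 27.6758
  Brand Y, Under 25: 109×51/182 = 30.5440
  Brand Y, 25-44: 109×29/182 = 17.3681
  Brand Y, 45-64: 109×33/182 = 19.7637
  Brand Y, 65+: 109×69/182 = 41.3242
Contributions (O − E)²/E:
  (8 − 20.4560)²/20.4560 = 7.5847
  (13 − 11.6319)²/11.6319 = 0.1609
  (21 − 13.2363)²/13.2363 = 4.5538
  (31 − 27.6758)²/27.6758 = 0.3993
  (43 − 30.5440)²/30.5440 = 5.0796
  (16 − 17.3681)²/17.3681 = 0.1078
  (12 − 19.7637)²/19.7637 = 3.0498
  (38 − 41.3242)²/41.3242 = 0.2674
χ² = 7.5847 + 0.1609 + 4.5538 + 0.3993 + 5.0796 + 0.1078 + 3.0498 + 0.2674 = 21.203

21.203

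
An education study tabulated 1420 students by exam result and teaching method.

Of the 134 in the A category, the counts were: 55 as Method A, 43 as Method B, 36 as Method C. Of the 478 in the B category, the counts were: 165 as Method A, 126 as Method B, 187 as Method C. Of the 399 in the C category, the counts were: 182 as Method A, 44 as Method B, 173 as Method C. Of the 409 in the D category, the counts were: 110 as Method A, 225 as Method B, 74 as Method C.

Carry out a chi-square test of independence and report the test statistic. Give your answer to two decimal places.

199.62

Row totals: 134, 478, 399, 409. Column totals: 512, 438, 470. Grand total N = 1420.
Expected counts (row total × column total / N):
  A, Method A: 134×512/1420 = 48.3155
  A, Method B: 134×438/1420 = 41.3324
  A, Method C: 134×470/1420 = 44.3521
  B, Method A: 478×512/1420 = 172.3493
  B, Method B: 478×438/1420 = 147.4394
  B, Method C: 478×470/1420 = 158.2113
  C, Method A: 399×512/1420 = 143.8648
  C, Method B: 399×438/1420 = 123.0718
  C, Method C: 399×470/1420 = 132.0634
  D, Method A: 409×512/1420 = 147.4704
  D, Method B: 409×438/1420 = 126.1563
  D, Method C: 409×470/1420 = 135.3732
Contributions (O − E)²/E:
  (55 − 48.3155)²/48.3155 = 0.9248
  (43 − 41.3324)²/41.3324 = 0.0673
  (36 − 44.3521)²/44.3521 = 1.5728
  (165 − 172.3493)²/172.3493 = 0.3134
  (126 − 147.4394)²/147.4394 = 3.1175
  (187 − 158.2113)²/158.2113 = 5.2385
  (182 − 143.8648)²/143.8648 = 10.1088
  (44 − 123.0718)²/123.0718 = 50.8025
  (173 − 132.0634)²/132.0634 = 12.6894
  (110 − 147.4704)²/147.4704 = 9.5208
  (225 − 126.1563)²/126.1563 = 77.4442
  (74 − 135.3732)²/135.3732 = 27.8243
χ² = 0.9248 + 0.0673 + 1.5728 + 0.3134 + 3.1175 + 5.2385 + 10.1088 + 50.8025 + 12.6894 + 9.5208 + 77.4442 + 27.8243 = 199.62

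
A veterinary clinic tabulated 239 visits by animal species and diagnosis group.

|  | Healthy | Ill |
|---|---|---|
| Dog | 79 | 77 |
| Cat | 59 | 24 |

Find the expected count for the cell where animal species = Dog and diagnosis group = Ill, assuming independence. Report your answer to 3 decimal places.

Row total (Dog) = 156; column total (Ill) = 101; grand total N = 239.
Expected count = (row total × column total) / N = 156 × 101 / 239 = 65.925.

65.925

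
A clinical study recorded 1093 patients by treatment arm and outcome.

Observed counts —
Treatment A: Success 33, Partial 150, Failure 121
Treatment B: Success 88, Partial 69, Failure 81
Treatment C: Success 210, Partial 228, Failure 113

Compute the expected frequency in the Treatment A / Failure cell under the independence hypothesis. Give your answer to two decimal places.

Row total (Treatment A) = 304; column total (Failure) = 315; grand total N = 1093.
Expected count = (row total × column total) / N = 304 × 315 / 1093 = 87.61.

87.61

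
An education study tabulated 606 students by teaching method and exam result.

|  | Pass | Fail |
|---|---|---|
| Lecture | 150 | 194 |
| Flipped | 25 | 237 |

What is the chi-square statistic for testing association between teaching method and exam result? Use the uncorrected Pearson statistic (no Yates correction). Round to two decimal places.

Row totals: 344, 262. Column totals: 175, 431. Grand total N = 606.
Expected counts (row total × column total / N):
  Lecture, Pass: 344×175/606 = 99.340
  Lecture, Fail: 344×431/606 = 244.660
  Flipped, Pass: 262×175/606 = 75.660
  Flipped, Fail: 262×431/606 = 186.340
Contributions (O − E)²/E:
  (150 − 99.340)²/99.340 = 25.8349
  (194 − 244.660)²/244.660 = 10.4898
  (25 − 75.660)²/75.660 = 33.9206
  (237 − 186.340)²/186.340 = 13.7729
χ² = 25.8349 + 10.4898 + 33.9206 + 13.7729 = 84.02

84.02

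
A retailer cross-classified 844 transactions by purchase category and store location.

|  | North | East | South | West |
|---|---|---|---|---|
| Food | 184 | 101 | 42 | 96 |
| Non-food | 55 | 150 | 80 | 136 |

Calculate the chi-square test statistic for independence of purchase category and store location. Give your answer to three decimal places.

Row totals: 423, 421. Column totals: 239, 251, 122, 232. Grand total N = 844.
Expected counts (row total × column total / N):
  Food, North: 423×239/844 = 119.7832
  Food, East: 423×251/844 = 125.7974
  Food, South: 423×122/844 = 61.1445
  Food, West: 423×232/844 = 116.2749
  Non-food, North: 421×239/844 = 119.2168
  Non-food, East: 421×251/844 = 125.2026
  Non-food, South: 421×122/844 = 60.8555
  Non-food, West: 421×232/844 = 115.7251
Contributions (O − E)²/E:
  (184 − 119.7832)²/119.7832 = 34.4272
  (101 − 125.7974)²/125.7974 = 4.8881
  (42 − 61.1445)²/61.1445 = 5.9942
  (96 − 116.2749)²/116.2749 = 3.5353
  (55 − 119.2168)²/119.2168 = 34.5907
  (150 − 125.2026)²/125.2026 = 4.9113
  (80 − 60.8555)²/60.8555 = 6.0227
  (136 − 115.7251)²/115.7251 = 3.5521
χ² = 34.4272 + 4.8881 + 5.9942 + 3.5353 + 34.5907 + 4.9113 + 6.0227 + 3.5521 = 97.922

97.922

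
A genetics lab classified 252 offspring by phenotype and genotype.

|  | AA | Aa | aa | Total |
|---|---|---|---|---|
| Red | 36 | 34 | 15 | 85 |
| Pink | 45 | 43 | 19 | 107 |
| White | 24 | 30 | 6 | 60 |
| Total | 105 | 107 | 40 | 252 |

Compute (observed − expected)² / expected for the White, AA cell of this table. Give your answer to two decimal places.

Row total (White) = 60; column total (AA) = 105; N = 252.
Expected count E = 60 × 105 / 252 = 25.000.
Contribution = (O − E)²/E = (24 − 25.000)² / 25.000 = 0.04.

0.04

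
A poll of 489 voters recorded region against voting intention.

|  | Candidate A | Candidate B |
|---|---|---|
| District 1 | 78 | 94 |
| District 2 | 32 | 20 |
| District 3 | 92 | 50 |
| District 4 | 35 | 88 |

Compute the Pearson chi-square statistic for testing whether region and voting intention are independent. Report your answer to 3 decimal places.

Row totals: 172, 52, 142, 123. Column totals: 237, 252. Grand total N = 489.
Expected counts (row total × column total / N):
  District 1, Candidate A: 172×237/489 = 83.3620
  District 1, Candidate B: 172×252/489 = 88.6380
  District 2, Candidate A: 52×237/489 = 25.2025
  District 2, Candidate B: 52×252/489 = 26.7975
  District 3, Candidate A: 142×237/489 = 68.8221
  District 3, Candidate B: 142×252/489 = 73.1779
  District 4, Candidate A: 123×237/489 = 59.6135
  District 4, Candidate B: 123×252/489 = 63.3865
Contributions (O − E)²/E:
  (78 − 83.3620)²/83.3620 = 0.3449
  (94 − 88.6380)²/88.6380 = 0.3244
  (32 − 25.2025)²/25.2025 = 1.8334
  (20 − 26.7975)²/26.7975 = 1.7243
  (92 − 68.8221)²/68.8221 = 7.8059
  (50 − 73.1779)²/73.1779 = 7.3412
  (35 − 59.6135)²/59.6135 = 10.1625
  (88 − 63.3865)²/63.3865 = 9.5576
χ² = 0.3449 + 0.3244 + 1.8334 + 1.7243 + 7.8059 + 7.3412 + 10.1625 + 9.5576 = 39.094

39.094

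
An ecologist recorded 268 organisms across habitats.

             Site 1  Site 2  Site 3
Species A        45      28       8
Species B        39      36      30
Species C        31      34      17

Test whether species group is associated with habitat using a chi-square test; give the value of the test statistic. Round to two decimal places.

12.90

Row totals: 81, 105, 82. Column totals: 115, 98, 55. Grand total N = 268.
Expected counts (row total × column total / N):
  Species A, Site 1: 81×115/268 = 34.757
  Species A, Site 2: 81×98/268 = 29.619
  Species A, Site 3: 81×55/268 = 16.623
  Species B, Site 1: 105×115/268 = 45.056
  Species B, Site 2: 105×98/268 = 38.396
  Species B, Site 3: 105×55/268 = 21.549
  Species C, Site 1: 82×115/268 = 35.187
  Species C, Site 2: 82×98/268 = 29.985
  Species C, Site 3: 82×55/268 = 16.828
Contributions (O − E)²/E:
  (45 − 34.757)²/34.757 = 3.0186
  (28 − 29.619)²/29.619 = 0.0885
  (8 − 16.623)²/16.623 = 4.4731
  (39 − 45.056)²/45.056 = 0.8140
  (36 − 38.396)²/38.396 = 0.1495
  (30 − 21.549)²/21.549 = 3.3143
  (31 − 35.187)²/35.187 = 0.4982
  (34 − 29.985)²/29.985 = 0.5376
  (17 − 16.828)²/16.828 = 0.0018
χ² = 3.0186 + 0.0885 + 4.4731 + 0.8140 + 0.1495 + 3.3143 + 0.4982 + 0.5376 + 0.0018 = 12.90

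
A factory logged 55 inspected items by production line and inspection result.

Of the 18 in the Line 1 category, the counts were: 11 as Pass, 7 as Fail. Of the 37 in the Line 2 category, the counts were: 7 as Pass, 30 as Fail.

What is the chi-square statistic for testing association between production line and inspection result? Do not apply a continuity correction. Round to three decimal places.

Row totals: 18, 37. Column totals: 18, 37. Grand total N = 55.
Expected counts (row total × column total / N):
  Line 1, Pass: 18×18/55 = 5.8909
  Line 1, Fail: 18×37/55 = 12.1091
  Line 2, Pass: 37×18/55 = 12.1091
  Line 2, Fail: 37×37/55 = 24.8909
Contributions (O − E)²/E:
  (11 − 5.8909)²/5.8909 = 4.4311
  (7 − 12.1091)²/12.1091 = 2.1556
  (7 − 12.1091)²/12.1091 = 2.1556
  (30 − 24.8909)²/24.8909 = 1.0487
χ² = 4.4311 + 2.1556 + 2.1556 + 1.0487 = 9.791

9.791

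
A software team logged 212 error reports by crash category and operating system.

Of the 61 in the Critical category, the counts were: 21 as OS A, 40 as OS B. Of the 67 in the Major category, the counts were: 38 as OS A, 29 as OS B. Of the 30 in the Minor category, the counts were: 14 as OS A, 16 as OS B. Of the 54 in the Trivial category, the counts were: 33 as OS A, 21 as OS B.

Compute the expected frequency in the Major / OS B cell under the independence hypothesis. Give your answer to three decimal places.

Row total (Major) = 67; column total (OS B) = 106; grand total N = 212.
Expected count = (row total × column total) / N = 67 × 106 / 212 = 33.500.

33.500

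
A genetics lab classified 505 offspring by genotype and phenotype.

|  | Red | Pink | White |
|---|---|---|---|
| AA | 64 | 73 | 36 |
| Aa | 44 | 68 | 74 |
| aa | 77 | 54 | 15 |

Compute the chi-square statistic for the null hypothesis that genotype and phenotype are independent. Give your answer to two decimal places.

50.21

Row totals: 173, 186, 146. Column totals: 185, 195, 125. Grand total N = 505.
Expected counts (row total × column total / N):
  AA, Red: 173×185/505 = 63.376
  AA, Pink: 173×195/505 = 66.802
  AA, White: 173×125/505 = 42.822
  Aa, Red: 186×185/505 = 68.139
  Aa, Pink: 186×195/505 = 71.822
  Aa, White: 186×125/505 = 46.040
  aa, Red: 146×185/505 = 53.485
  aa, Pink: 146×195/505 = 56.376
  aa, White: 146×125/505 = 36.139
Contributions (O − E)²/E:
  (64 − 63.376)²/63.376 = 0.0061
  (73 − 66.802)²/66.802 = 0.5751
  (36 − 42.822)²/42.822 = 1.0868
  (44 − 68.139)²/68.139 = 8.5515
  (68 − 71.822)²/71.822 = 0.2034
  (74 − 46.040)²/46.040 = 16.9801
  (77 − 53.485)²/53.485 = 10.3385
  (54 − 56.376)²/56.376 = 0.1001
  (15 − 36.139)²/36.139 = 12.3650
χ² = 0.0061 + 0.5751 + 1.0868 + 8.5515 + 0.2034 + 16.9801 + 10.3385 + 0.1001 + 12.3650 = 50.21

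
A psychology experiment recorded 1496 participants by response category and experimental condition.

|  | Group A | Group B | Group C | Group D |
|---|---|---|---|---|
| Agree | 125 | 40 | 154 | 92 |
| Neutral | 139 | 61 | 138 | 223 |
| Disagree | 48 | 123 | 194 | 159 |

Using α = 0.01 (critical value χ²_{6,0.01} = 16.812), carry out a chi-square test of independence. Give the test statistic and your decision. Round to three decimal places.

135.868; reject H₀

Row totals: 411, 561, 524. Column totals: 312, 224, 486, 474. Grand total N = 1496.
Expected counts (row total × column total / N):
  Agree, Group A: 411×312/1496 = 85.7166
  Agree, Group B: 411×224/1496 = 61.5401
  Agree, Group C: 411×486/1496 = 133.5201
  Agree, Group D: 411×474/1496 = 130.2233
  Neutral, Group A: 561×312/1496 = 117.0000
  Neutral, Group B: 561×224/1496 = 84.0000
  Neutral, Group C: 561×486/1496 = 182.2500
  Neutral, Group D: 561×474/1496 = 177.7500
  Disagree, Group A: 524×312/1496 = 109.2834
  Disagree, Group B: 524×224/1496 = 78.4599
  Disagree, Group C: 524×486/1496 = 170.2299
  Disagree, Group D: 524×474/1496 = 166.0267
Contributions (O − E)²/E:
  (125 − 85.7166)²/85.7166 = 18.0033
  (40 − 61.5401)²/61.5401 = 7.5394
  (154 − 133.5201)²/133.5201 = 3.1413
  (92 − 130.2233)²/130.2233 = 11.2193
  (139 − 117.0000)²/117.0000 = 4.1368
  (61 − 84.0000)²/84.0000 = 6.2976
  (138 − 182.2500)²/182.2500 = 10.7438
  (223 − 177.7500)²/177.7500 = 11.5193
  (48 − 109.2834)²/109.2834 = 34.3662
  (123 − 78.4599)²/78.4599 = 25.2845
  (194 − 170.2299)²/170.2299 = 3.3191
  (159 − 166.0267)²/166.0267 = 0.2974
χ² = 18.0033 + 7.5394 + 3.1413 + 11.2193 + 4.1368 + 6.2976 + 10.7438 + 11.5193 + 34.3662 + 25.2845 + 3.3191 + 0.2974 = 135.868
df = (3−1)(4−1) = 6. Since 135.868 > 16.812, reject the null hypothesis of independence at α = 0.01.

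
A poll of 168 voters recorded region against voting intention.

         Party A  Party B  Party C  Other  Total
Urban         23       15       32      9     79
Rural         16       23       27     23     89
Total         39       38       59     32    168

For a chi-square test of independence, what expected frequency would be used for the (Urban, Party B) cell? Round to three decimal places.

Row total (Urban) = 79; column total (Party B) = 38; grand total N = 168.
Expected count = (row total × column total) / N = 79 × 38 / 168 = 17.869.

17.869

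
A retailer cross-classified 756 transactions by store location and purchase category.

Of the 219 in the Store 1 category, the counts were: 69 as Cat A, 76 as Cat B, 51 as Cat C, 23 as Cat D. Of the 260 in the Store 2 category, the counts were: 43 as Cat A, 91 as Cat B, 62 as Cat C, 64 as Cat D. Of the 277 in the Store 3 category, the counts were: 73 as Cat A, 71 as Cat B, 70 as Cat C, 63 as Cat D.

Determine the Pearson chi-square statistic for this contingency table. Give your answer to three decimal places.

30.282

Row totals: 219, 260, 277. Column totals: 185, 238, 183, 150. Grand total N = 756.
Expected counts (row total × column total / N):
  Store 1, Cat A: 219×185/756 = 53.5913
  Store 1, Cat B: 219×238/756 = 68.9444
  Store 1, Cat C: 219×183/756 = 53.0119
  Store 1, Cat D: 219×150/756 = 43.4524
  Store 2, Cat A: 260×185/756 = 63.6243
  Store 2, Cat B: 260×238/756 = 81.8519
  Store 2, Cat C: 260×183/756 = 62.9365
  Store 2, Cat D: 260×150/756 = 51.5873
  Store 3, Cat A: 277×185/756 = 67.7844
  Store 3, Cat B: 277×238/756 = 87.2037
  Store 3, Cat C: 277×183/756 = 67.0516
  Store 3, Cat D: 277×150/756 = 54.9603
Contributions (O − E)²/E:
  (69 − 53.5913)²/53.5913 = 4.4303
  (76 − 68.9444)²/68.9444 = 0.7221
  (51 − 53.0119)²/53.0119 = 0.0764
  (23 − 43.4524)²/43.4524 = 9.6266
  (43 − 63.6243)²/63.6243 = 6.6855
  (91 − 81.8519)²/81.8519 = 1.0224
  (62 − 62.9365)²/62.9365 = 0.0139
  (64 − 51.5873)²/51.5873 = 2.9867
  (73 − 67.7844)²/67.7844 = 0.4013
  (71 − 87.2037)²/87.2037 = 3.0109
  (70 − 67.0516)²/67.0516 = 0.1296
  (63 − 54.9603)²/54.9603 = 1.1761
χ² = 4.4303 + 0.7221 + 0.0764 + 9.6266 + 6.6855 + 1.0224 + 0.0139 + 2.9867 + 0.4013 + 3.0109 + 0.1296 + 1.1761 = 30.282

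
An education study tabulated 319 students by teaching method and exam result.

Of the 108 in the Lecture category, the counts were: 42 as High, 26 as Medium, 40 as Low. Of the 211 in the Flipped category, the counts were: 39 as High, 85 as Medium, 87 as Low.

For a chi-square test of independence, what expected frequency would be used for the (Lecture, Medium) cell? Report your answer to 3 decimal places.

37.580

Row total (Lecture) = 108; column total (Medium) = 111; grand total N = 319.
Expected count = (row total × column total) / N = 108 × 111 / 319 = 37.580.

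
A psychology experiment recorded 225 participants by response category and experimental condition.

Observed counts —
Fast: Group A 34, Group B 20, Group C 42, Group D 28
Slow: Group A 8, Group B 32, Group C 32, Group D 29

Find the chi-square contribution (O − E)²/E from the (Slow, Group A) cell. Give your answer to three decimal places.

6.248

Row total (Slow) = 101; column total (Group A) = 42; N = 225.
Expected count E = 101 × 42 / 225 = 18.8533.
Contribution = (O − E)²/E = (8 − 18.8533)² / 18.8533 = 6.248.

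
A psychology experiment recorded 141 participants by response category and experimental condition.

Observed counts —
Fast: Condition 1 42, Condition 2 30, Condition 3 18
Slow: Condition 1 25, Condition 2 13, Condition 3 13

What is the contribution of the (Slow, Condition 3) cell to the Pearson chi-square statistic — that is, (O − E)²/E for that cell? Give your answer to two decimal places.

0.28

Row total (Slow) = 51; column total (Condition 3) = 31; N = 141.
Expected count E = 51 × 31 / 141 = 11.213.
Contribution = (O − E)²/E = (13 − 11.213)² / 11.213 = 0.28.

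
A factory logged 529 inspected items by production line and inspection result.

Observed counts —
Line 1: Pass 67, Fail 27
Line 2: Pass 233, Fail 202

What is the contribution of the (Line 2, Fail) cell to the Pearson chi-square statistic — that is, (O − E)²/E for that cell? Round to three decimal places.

0.996

Row total (Line 2) = 435; column total (Fail) = 229; N = 529.
Expected count E = 435 × 229 / 529 = 188.3081.
Contribution = (O − E)²/E = (202 − 188.3081)² / 188.3081 = 0.996.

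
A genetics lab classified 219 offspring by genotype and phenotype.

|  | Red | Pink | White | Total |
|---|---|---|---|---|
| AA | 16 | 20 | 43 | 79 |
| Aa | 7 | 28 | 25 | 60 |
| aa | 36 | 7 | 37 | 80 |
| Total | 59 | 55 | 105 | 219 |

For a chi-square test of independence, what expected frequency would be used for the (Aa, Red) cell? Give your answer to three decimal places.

16.164

Row total (Aa) = 60; column total (Red) = 59; grand total N = 219.
Expected count = (row total × column total) / N = 60 × 59 / 219 = 16.164.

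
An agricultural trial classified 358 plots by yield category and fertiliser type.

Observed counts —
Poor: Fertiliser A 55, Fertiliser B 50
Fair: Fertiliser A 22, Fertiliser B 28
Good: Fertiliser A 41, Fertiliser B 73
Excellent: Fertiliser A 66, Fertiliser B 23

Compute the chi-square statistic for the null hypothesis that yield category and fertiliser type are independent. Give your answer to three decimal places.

Row totals: 105, 50, 114, 89. Column totals: 184, 174. Grand total N = 358.
Expected counts (row total × column total / N):
  Poor, Fertiliser A: 105×184/358 = 53.9665
  Poor, Fertiliser B: 105×174/358 = 51.0335
  Fair, Fertiliser A: 50×184/358 = 25.6983
  Fair, Fertiliser B: 50×174/358 = 24.3017
  Good, Fertiliser A: 114×184/358 = 58.5922
  Good, Fertiliser B: 114×174/358 = 55.4078
  Excellent, Fertiliser A: 89×184/358 = 45.7430
  Excellent, Fertiliser B: 89×174/358 = 43.2570
Contributions (O − E)²/E:
  (55 − 53.9665)²/53.9665 = 0.0198
  (50 − 51.0335)²/51.0335 = 0.0209
  (22 − 25.6983)²/25.6983 = 0.5322
  (28 − 24.3017)²/24.3017 = 0.5628
  (41 − 58.5922)²/58.5922 = 5.2820
  (73 − 55.4078)²/55.4078 = 5.5856
  (66 − 45.7430)²/45.7430 = 8.9707
  (23 − 43.2570)²/43.2570 = 9.4862
χ² = 0.0198 + 0.0209 + 0.5322 + 0.5628 + 5.2820 + 5.5856 + 8.9707 + 9.4862 = 30.460

30.460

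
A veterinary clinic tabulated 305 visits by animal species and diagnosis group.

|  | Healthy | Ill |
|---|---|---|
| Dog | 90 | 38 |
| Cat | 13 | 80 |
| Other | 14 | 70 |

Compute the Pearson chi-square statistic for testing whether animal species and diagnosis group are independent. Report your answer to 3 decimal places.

Row totals: 128, 93, 84. Column totals: 117, 188. Grand total N = 305.
Expected counts (row total × column total / N):
  Dog, Healthy: 128×117/305 = 49.1016
  Dog, Ill: 128×188/305 = 78.8984
  Cat, Healthy: 93×117/305 = 35.6754
  Cat, Ill: 93×188/305 = 57.3246
  Other, Healthy: 84×117/305 = 32.2230
  Other, Ill: 84×188/305 = 51.7770
Contributions (O − E)²/E:
  (90 − 49.1016)²/49.1016 = 34.0657
  (38 − 78.8984)²/78.8984 = 21.2004
  (13 − 35.6754)²/35.6754 = 14.4126
  (80 − 57.3246)²/57.3246 = 8.9695
  (14 − 32.2230)²/32.2230 = 10.3056
  (70 − 51.7770)²/51.7770 = 6.4136
χ² = 34.0657 + 21.2004 + 14.4126 + 8.9695 + 10.3056 + 6.4136 = 95.367

95.367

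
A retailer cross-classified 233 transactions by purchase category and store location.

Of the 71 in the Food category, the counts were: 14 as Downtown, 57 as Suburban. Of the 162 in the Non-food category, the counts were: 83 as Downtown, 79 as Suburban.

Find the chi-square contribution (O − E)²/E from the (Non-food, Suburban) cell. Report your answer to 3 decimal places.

2.560

Row total (Non-food) = 162; column total (Suburban) = 136; N = 233.
Expected count E = 162 × 136 / 233 = 94.5579.
Contribution = (O − E)²/E = (79 − 94.5579)² / 94.5579 = 2.560.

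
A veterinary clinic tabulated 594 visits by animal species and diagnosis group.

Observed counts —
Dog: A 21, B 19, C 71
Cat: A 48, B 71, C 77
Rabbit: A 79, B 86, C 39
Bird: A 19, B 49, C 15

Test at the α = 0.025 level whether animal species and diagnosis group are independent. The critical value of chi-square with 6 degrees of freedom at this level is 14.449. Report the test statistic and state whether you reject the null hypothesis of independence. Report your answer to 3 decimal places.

87.191; reject H₀

Row totals: 111, 196, 204, 83. Column totals: 167, 225, 202. Grand total N = 594.
Expected counts (row total × column total / N):
  Dog, A: 111×167/594 = 31.2071
  Dog, B: 111×225/594 = 42.0455
  Dog, C: 111×202/594 = 37.7475
  Cat, A: 196×167/594 = 55.1044
  Cat, B: 196×225/594 = 74.2424
  Cat, C: 196×202/594 = 66.6532
  Rabbit, A: 204×167/594 = 57.3535
  Rabbit, B: 204×225/594 = 77.2727
  Rabbit, C: 204×202/594 = 69.3737
  Bird, A: 83×167/594 = 23.3350
  Bird, B: 83×225/594 = 31.4394
  Bird, C: 83×202/594 = 28.2256
Contributions (O − E)²/E:
  (21 − 31.2071)²/31.2071 = 3.3385
  (19 − 42.0455)²/42.0455 = 12.6314
  (71 − 37.7475)²/37.7475 = 29.2928
  (48 − 55.1044)²/55.1044 = 0.9159
  (71 − 74.2424)²/74.2424 = 0.1416
  (77 − 66.6532)²/66.6532 = 1.6062
  (79 − 57.3535)²/57.3535 = 8.1699
  (86 − 77.2727)²/77.2727 = 0.9857
  (39 − 69.3737)²/69.3737 = 13.2984
  (19 − 23.3350)²/23.3350 = 0.8053
  (49 − 31.4394)²/31.4394 = 9.8085
  (15 − 28.2256)²/28.2256 = 6.1971
χ² = 3.3385 + 12.6314 + 29.2928 + 0.9159 + 0.1416 + 1.6062 + 8.1699 + 0.9857 + 13.2984 + 0.8053 + 9.8085 + 6.1971 = 87.191
df = (4−1)(3−1) = 6. Since 87.191 > 14.449, reject the null hypothesis of independence at α = 0.025.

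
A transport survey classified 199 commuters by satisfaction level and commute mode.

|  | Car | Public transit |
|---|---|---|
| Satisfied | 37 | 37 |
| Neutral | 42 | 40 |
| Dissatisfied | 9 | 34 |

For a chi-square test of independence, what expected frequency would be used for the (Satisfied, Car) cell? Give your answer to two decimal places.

32.72

Row total (Satisfied) = 74; column total (Car) = 88; grand total N = 199.
Expected count = (row total × column total) / N = 74 × 88 / 199 = 32.72.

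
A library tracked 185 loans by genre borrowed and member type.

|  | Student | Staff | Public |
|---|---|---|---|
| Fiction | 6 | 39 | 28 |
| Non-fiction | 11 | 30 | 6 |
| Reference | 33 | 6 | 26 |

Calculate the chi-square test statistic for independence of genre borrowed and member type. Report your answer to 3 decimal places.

Row totals: 73, 47, 65. Column totals: 50, 75, 60. Grand total N = 185.
Expected counts (row total × column total / N):
  Fiction, Student: 73×50/185 = 19.72973
  Fiction, Staff: 73×75/185 = 29.59459
  Fiction, Public: 73×60/185 = 23.67568
  Non-fiction, Student: 47×50/185 = 12.70270
  Non-fiction, Staff: 47×75/185 = 19.05405
  Non-fiction, Public: 47×60/185 = 15.24324
  Reference, Student: 65×50/185 = 17.56757
  Reference, Staff: 65×75/185 = 26.35135
  Reference, Public: 65×60/185 = 21.08108
Contributions (O − E)²/E:
  (6 − 19.72973)²/19.72973 = 9.5544
  (39 − 29.59459)²/29.59459 = 2.9891
  (28 − 23.67568)²/23.67568 = 0.7898
  (11 − 12.70270)²/12.70270 = 0.2282
  (30 − 19.05405)²/19.05405 = 6.2881
  (6 − 15.24324)²/15.24324 = 5.6049
  (33 − 17.56757)²/17.56757 = 13.5568
  (6 − 26.35135)²/26.35135 = 15.7175
  (26 − 21.08108)²/21.08108 = 1.1477
χ² = 9.5544 + 2.9891 + 0.7898 + 0.2282 + 6.2881 + 5.6049 + 13.5568 + 15.7175 + 1.1477 = 55.877

55.877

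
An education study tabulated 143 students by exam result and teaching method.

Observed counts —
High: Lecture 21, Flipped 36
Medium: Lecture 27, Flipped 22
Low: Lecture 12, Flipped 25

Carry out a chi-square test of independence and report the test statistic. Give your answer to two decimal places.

5.47

Row totals: 57, 49, 37. Column totals: 60, 83. Grand total N = 143.
Expected counts (row total × column total / N):
  High, Lecture: 57×60/143 = 23.916
  High, Flipped: 57×83/143 = 33.084
  Medium, Lecture: 49×60/143 = 20.559
  Medium, Flipped: 49×83/143 = 28.441
  Low, Lecture: 37×60/143 = 15.524
  Low, Flipped: 37×83/143 = 21.476
Contributions (O − E)²/E:
  (21 − 23.916)²/23.916 = 0.3555
  (36 − 33.084)²/33.084 = 0.2570
  (27 − 20.559)²/20.559 = 2.0179
  (22 − 28.441)²/28.441 = 1.4587
  (12 − 15.524)²/15.524 = 0.8000
  (25 − 21.476)²/21.476 = 0.5783
χ² = 0.3555 + 0.2570 + 2.0179 + 1.4587 + 0.8000 + 0.5783 = 5.47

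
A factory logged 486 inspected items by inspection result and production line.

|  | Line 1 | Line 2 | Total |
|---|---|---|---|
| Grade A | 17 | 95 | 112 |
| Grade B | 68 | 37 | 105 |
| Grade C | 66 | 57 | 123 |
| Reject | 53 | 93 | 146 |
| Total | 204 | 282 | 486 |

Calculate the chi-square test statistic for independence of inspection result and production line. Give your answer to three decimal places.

64.227

Grand total N = 486.
Expected counts (row total × column total / N):
  Grade A, Line 1: 112×204/486 = 47.0123
  Grade A, Line 2: 112×282/486 = 64.9877
  Grade B, Line 1: 105×204/486 = 44.0741
  Grade B, Line 2: 105×282/486 = 60.9259
  Grade C, Line 1: 123×204/486 = 51.6296
  Grade C, Line 2: 123×282/486 = 71.3704
  Reject, Line 1: 146×204/486 = 61.2840
  Reject, Line 2: 146×282/486 = 84.7160
Contributions (O − E)²/E:
  (17 − 47.0123)²/47.0123 = 19.1596
  (95 − 64.9877)²/64.9877 = 13.8601
  (68 − 44.0741)²/44.0741 = 12.9883
  (37 − 60.9259)²/60.9259 = 9.3958
  (66 − 51.6296)²/51.6296 = 3.9998
  (57 − 71.3704)²/71.3704 = 2.8935
  (53 − 61.2840)²/61.2840 = 1.1198
  (93 − 84.7160)²/84.7160 = 0.8101
χ² = 19.1596 + 13.8601 + 12.9883 + 9.3958 + 3.9998 + 2.8935 + 1.1198 + 0.8101 = 64.227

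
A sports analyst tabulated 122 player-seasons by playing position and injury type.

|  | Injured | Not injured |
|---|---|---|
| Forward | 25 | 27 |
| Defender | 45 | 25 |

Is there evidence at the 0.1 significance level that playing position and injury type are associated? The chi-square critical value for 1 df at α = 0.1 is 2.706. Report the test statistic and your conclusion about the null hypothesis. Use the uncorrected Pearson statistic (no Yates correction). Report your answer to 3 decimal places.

Row totals: 52, 70. Column totals: 70, 52. Grand total N = 122.
Expected counts (row total × column total / N):
  Forward, Injured: 52×70/122 = 29.8361
  Forward, Not injured: 52×52/122 = 22.1639
  Defender, Injured: 70×70/122 = 40.1639
  Defender, Not injured: 70×52/122 = 29.8361
Contributions (O − E)²/E:
  (25 − 29.8361)²/29.8361 = 0.7839
  (27 − 22.1639)²/22.1639 = 1.0552
  (45 − 40.1639)²/40.1639 = 0.5823
  (25 − 29.8361)²/29.8361 = 0.7839
χ² = 0.7839 + 1.0552 + 0.5823 + 0.7839 = 3.205
df = (2−1)(2−1) = 1. Since 3.205 > 2.706, reject the null hypothesis of independence at α = 0.1.

3.205; reject H₀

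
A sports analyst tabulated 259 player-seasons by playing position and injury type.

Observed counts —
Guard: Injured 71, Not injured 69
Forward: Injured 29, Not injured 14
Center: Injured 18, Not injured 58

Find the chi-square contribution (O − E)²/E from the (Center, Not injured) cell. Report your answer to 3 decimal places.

Row total (Center) = 76; column total (Not injured) = 141; N = 259.
Expected count E = 76 × 141 / 259 = 41.3745.
Contribution = (O − E)²/E = (58 − 41.3745)² / 41.3745 = 6.681.

6.681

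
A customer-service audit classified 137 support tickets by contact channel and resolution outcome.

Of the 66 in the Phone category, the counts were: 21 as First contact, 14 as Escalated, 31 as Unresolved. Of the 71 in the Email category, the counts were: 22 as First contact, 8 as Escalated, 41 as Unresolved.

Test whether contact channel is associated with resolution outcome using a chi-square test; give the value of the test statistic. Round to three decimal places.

Row totals: 66, 71. Column totals: 43, 22, 72. Grand total N = 137.
Expected counts (row total × column total / N):
  Phone, First contact: 66×43/137 = 20.7153
  Phone, Escalated: 66×22/137 = 10.5985
  Phone, Unresolved: 66×72/137 = 34.6861
  Email, First contact: 71×43/137 = 22.2847
  Email, Escalated: 71×22/137 = 11.4015
  Email, Unresolved: 71×72/137 = 37.3139
Contributions (O − E)²/E:
  (21 − 20.7153)²/20.7153 = 0.0039
  (14 − 10.5985)²/10.5985 = 1.0917
  (31 − 34.6861)²/34.6861 = 0.3917
  (22 − 22.2847)²/22.2847 = 0.0036
  (8 − 11.4015)²/11.4015 = 1.0148
  (41 − 37.3139)²/37.3139 = 0.3641
χ² = 0.0039 + 1.0917 + 0.3917 + 0.0036 + 1.0148 + 0.3641 = 2.870

2.870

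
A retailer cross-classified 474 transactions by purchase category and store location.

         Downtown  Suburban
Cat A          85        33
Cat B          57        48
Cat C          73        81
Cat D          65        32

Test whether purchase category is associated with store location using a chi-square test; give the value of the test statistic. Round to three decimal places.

20.397

Row totals: 118, 105, 154, 97. Column totals: 280, 194. Grand total N = 474.
Expected counts (row total × column total / N):
  Cat A, Downtown: 118×280/474 = 69.7046
  Cat A, Suburban: 118×194/474 = 48.2954
  Cat B, Downtown: 105×280/474 = 62.0253
  Cat B, Suburban: 105×194/474 = 42.9747
  Cat C, Downtown: 154×280/474 = 90.9705
  Cat C, Suburban: 154×194/474 = 63.0295
  Cat D, Downtown: 97×280/474 = 57.2996
  Cat D, Suburban: 97×194/474 = 39.7004
Contributions (O − E)²/E:
  (85 − 69.7046)²/69.7046 = 3.3563
  (33 − 48.2954)²/48.2954 = 4.8441
  (57 − 62.0253)²/62.0253 = 0.4072
  (48 − 42.9747)²/42.9747 = 0.5876
  (73 − 90.9705)²/90.9705 = 3.5499
  (81 − 63.0295)²/63.0295 = 5.1236
  (65 − 57.2996)²/57.2996 = 1.0348
  (32 − 39.7004)²/39.7004 = 1.4936
χ² = 3.3563 + 4.8441 + 0.4072 + 0.5876 + 3.5499 + 5.1236 + 1.0348 + 1.4936 = 20.397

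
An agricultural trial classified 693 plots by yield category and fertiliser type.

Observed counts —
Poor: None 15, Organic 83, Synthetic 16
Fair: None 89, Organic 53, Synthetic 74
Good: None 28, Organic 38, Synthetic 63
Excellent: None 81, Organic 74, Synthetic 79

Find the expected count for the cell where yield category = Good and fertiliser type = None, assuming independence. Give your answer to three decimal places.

39.649

Row total (Good) = 129; column total (None) = 213; grand total N = 693.
Expected count = (row total × column total) / N = 129 × 213 / 693 = 39.649.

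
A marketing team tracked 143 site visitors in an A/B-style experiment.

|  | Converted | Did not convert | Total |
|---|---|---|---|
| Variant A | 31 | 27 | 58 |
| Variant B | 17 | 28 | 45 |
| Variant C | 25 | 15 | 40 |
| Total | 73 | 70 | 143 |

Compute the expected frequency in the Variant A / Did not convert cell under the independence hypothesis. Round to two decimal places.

28.39

Row total (Variant A) = 58; column total (Did not convert) = 70; grand total N = 143.
Expected count = (row total × column total) / N = 58 × 70 / 143 = 28.39.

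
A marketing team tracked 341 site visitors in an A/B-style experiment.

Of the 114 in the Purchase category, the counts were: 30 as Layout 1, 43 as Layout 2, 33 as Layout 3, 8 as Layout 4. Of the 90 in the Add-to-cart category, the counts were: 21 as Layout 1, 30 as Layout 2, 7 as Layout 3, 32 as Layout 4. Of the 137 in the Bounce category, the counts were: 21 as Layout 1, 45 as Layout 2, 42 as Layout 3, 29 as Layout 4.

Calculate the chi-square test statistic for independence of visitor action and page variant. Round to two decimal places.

Row totals: 114, 90, 137. Column totals: 72, 118, 82, 69. Grand total N = 341.
Expected counts (row total × column total / N):
  Purchase, Layout 1: 114×72/341 = 24.070
  Purchase, Layout 2: 114×118/341 = 39.449
  Purchase, Layout 3: 114×82/341 = 27.413
  Purchase, Layout 4: 114×69/341 = 23.067
  Add-to-cart, Layout 1: 90×72/341 = 19.003
  Add-to-cart, Layout 2: 90×118/341 = 31.144
  Add-to-cart, Layout 3: 90×82/341 = 21.642
  Add-to-cart, Layout 4: 90×69/341 = 18.211
  Bounce, Layout 1: 137×72/341 = 28.927
  Bounce, Layout 2: 137×118/341 = 47.408
  Bounce, Layout 3: 137×82/341 = 32.944
  Bounce, Layout 4: 137×69/341 = 27.721
Contributions (O − E)²/E:
  (30 − 24.070)²/24.070 = 1.4609
  (43 − 39.449)²/39.449 = 0.3196
  (33 − 27.413)²/27.413 = 1.1387
  (8 − 23.067)²/23.067 = 9.8415
  (21 − 19.003)²/19.003 = 0.2099
  (30 − 31.144)²/31.144 = 0.0420
  (7 − 21.642)²/21.642 = 9.9061
  (32 − 18.211)²/18.211 = 10.4408
  (21 − 28.927)²/28.927 = 2.1723
  (45 − 47.408)²/47.408 = 0.1223
  (42 − 32.944)²/32.944 = 2.4894
  (29 − 27.721)²/27.721 = 0.0590
χ² = 1.4609 + 0.3196 + 1.1387 + 9.8415 + 0.2099 + 0.0420 + 9.9061 + 10.4408 + 2.1723 + 0.1223 + 2.4894 + 0.0590 = 38.20

38.20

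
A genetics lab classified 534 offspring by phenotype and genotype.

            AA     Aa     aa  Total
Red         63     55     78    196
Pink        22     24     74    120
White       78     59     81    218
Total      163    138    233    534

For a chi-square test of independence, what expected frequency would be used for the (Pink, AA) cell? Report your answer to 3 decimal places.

Row total (Pink) = 120; column total (AA) = 163; grand total N = 534.
Expected count = (row total × column total) / N = 120 × 163 / 534 = 36.629.

36.629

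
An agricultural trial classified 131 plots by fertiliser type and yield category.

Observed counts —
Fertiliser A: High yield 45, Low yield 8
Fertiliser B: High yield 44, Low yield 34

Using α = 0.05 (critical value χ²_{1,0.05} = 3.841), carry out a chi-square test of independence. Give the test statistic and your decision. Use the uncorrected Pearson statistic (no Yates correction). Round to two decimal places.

11.76; reject H₀

Row totals: 53, 78. Column totals: 89, 42. Grand total N = 131.
Expected counts (row total × column total / N):
  Fertiliser A, High yield: 53×89/131 = 36.008
  Fertiliser A, Low yield: 53×42/131 = 16.992
  Fertiliser B, High yield: 78×89/131 = 52.992
  Fertiliser B, Low yield: 78×42/131 = 25.008
Contributions (O − E)²/E:
  (45 − 36.008)²/36.008 = 2.2455
  (8 − 16.992)²/16.992 = 4.7585
  (44 − 52.992)²/52.992 = 1.5258
  (34 − 25.008)²/25.008 = 3.2332
χ² = 2.2455 + 4.7585 + 1.5258 + 3.2332 = 11.76
df = (2−1)(2−1) = 1. Since 11.76 > 3.841, reject the null hypothesis of independence at α = 0.05.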